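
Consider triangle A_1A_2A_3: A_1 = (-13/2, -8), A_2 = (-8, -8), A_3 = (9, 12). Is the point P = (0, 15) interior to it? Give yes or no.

Barycentric coordinates of P: (-77/10, 151/20, 23/20).
The three coordinates are negative, positive, positive; a point is interior exactly when all three are positive.

no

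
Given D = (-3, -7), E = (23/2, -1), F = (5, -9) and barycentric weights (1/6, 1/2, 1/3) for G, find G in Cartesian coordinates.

G = (1/6)·D + (1/2)·E + (1/3)·F.
x-coordinate: (1/6)·(-3) + (1/2)·(23/2) + (1/3)·5 = 83/12.
y-coordinate: (1/6)·(-7) + (1/2)·(-1) + (1/3)·(-9) = -14/3.

(83/12, -14/3)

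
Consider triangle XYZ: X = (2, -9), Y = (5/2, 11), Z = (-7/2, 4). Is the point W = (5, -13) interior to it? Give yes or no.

no

Barycentric coordinates of W: (323/233, 34/233, -124/233).
The three coordinates are positive, positive, negative; a point is interior exactly when all three are positive.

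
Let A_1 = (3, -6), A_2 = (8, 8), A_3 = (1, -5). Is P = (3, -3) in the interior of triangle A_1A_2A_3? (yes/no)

Barycentric coordinates of P: (4/11, 2/11, 5/11).
The three coordinates are positive, positive, positive; a point is interior exactly when all three are positive.

yes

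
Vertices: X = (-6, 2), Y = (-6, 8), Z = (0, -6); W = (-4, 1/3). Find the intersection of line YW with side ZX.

Barycentric coordinates of W with respect to XYZ: (1/2, 1/6, 1/3).
On side ZX the Y-coordinate is zero; dropping W's Y-weight 1/6 and renormalizing the remaining 1/3 : 1/2 gives weights 2/5, 3/5 on Z, X.
V = (2/5)·(0, -6) + (3/5)·(-6, 2) = (-18/5, -6/5).

(-18/5, -6/5)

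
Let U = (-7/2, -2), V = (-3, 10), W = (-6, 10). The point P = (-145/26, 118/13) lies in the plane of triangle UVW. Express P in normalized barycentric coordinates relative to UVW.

Signed area of the reference triangle: [UVW] = ½·((-7/2)·(10−10) + (-3)·(10−(-2)) + (-6)·(-2−10)) = ½·(0 − 36 + 72) = 18.
[PVW] = ½·((-145/26)·(10−10) + (-3)·(10−(118/13)) + (-6)·(118/13−10)) = ½·(0 − 36/13 + 72/13) = 18/13, so the U-coordinate is (18/13)/18 = 1/13.
[UPW] = ½·((-7/2)·(118/13−10) + (-145/26)·(10−(-2)) + (-6)·(-2−(118/13))) = ½·(42/13 − 870/13 + 864/13) = 18/13, so the V-coordinate is 1/13.
[UVP] = ½·((-7/2)·(10−(118/13)) + (-3)·(118/13−(-2)) + (-145/26)·(-2−10)) = ½·(-42/13 − 432/13 + 870/13) = 198/13, so the W-coordinate is 11/13.
Check: 1/13 + 1/13 + 11/13 = 1.

(1/13, 1/13, 11/13)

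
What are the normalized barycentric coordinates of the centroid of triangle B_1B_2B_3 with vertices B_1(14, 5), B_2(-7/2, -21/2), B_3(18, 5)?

The centroid is the average of the vertices, so each weight is 1/3.

(1/3, 1/3, 1/3)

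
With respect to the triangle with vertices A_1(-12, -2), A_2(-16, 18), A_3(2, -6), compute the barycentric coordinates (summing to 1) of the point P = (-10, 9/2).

(3/8, 3/8, 1/4)

Signed area of the reference triangle: [A_1A_2A_3] = ½·((-12)·(18−(-6)) + (-16)·(-6−(-2)) + 2·(-2−18)) = ½·(-288 + 64 − 40) = -132.
[PA_2A_3] = ½·((-10)·(18−(-6)) + (-16)·(-6−(9/2)) + 2·(9/2−18)) = ½·(-240 + 168 − 27) = -99/2, so the A_1-coordinate is (-99/2)/(-132) = 3/8.
[A_1PA_3] = ½·((-12)·(9/2−(-6)) + (-10)·(-6−(-2)) + 2·(-2−(9/2))) = ½·(-126 + 40 − 13) = -99/2, so the A_2-coordinate is 3/8.
[A_1A_2P] = ½·((-12)·(18−(9/2)) + (-16)·(9/2−(-2)) + (-10)·(-2−18)) = ½·(-162 − 104 + 200) = -33, so the A_3-coordinate is 1/4.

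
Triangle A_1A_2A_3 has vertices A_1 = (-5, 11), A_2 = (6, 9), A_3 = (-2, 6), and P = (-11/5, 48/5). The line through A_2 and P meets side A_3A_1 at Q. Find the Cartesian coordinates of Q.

(-17/4, 39/4)

Barycentric coordinates of P with respect to A_1A_2A_3: (3/5, 1/5, 1/5).
On side A_3A_1 the A_2-coordinate is zero; dropping P's A_2-weight 1/5 and renormalizing the remaining 1/5 : 3/5 gives weights 1/4, 3/4 on A_3, A_1.
Q = (1/4)·(-2, 6) + (3/4)·(-5, 11) = (-17/4, 39/4).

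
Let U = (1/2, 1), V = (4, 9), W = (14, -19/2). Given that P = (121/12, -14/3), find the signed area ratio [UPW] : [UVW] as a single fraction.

[UVW] = ½·((1/2)·(9−(-19/2)) + 4·(-19/2−1) + 14·(1−9)) = ½·(37/4 − 42 − 112) = -579/8.
[UPW] = ½·((1/2)·(-14/3−(-19/2)) + (121/12)·(-19/2−1) + 14·(1−(-14/3))) = ½·(29/12 − 847/8 + 238/3) = -193/16, so the ratio is (-193/16)/(-579/8) = 1/6.

1/6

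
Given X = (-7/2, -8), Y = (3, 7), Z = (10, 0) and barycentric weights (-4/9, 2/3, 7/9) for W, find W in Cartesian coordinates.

W = (-4/9)·X + (2/3)·Y + (7/9)·Z.
x-coordinate: (-4/9)·(-7/2) + (2/3)·3 + (7/9)·10 = 34/3.
y-coordinate: (-4/9)·(-8) + (2/3)·7 + (7/9)·0 = 74/9.

(34/3, 74/9)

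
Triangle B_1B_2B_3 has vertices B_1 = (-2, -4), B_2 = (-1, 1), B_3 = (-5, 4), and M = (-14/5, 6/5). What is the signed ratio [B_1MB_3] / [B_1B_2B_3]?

[B_1B_2B_3] = ½·((-2)·(1−4) + (-1)·(4−(-4)) + (-5)·(-4−1)) = ½·(6 − 8 + 25) = 23/2.
[B_1MB_3] = ½·((-2)·(6/5−4) + (-14/5)·(4−(-4)) + (-5)·(-4−(6/5))) = ½·(28/5 − 112/5 + 26) = 23/5, so the ratio is (23/5)/(23/2) = 2/5.

2/5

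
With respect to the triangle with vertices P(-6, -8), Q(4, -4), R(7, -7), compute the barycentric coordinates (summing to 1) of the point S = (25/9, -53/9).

Signed area of the reference triangle: [PQR] = ½·((-6)·(-4−(-7)) + 4·(-7−(-8)) + 7·(-8−(-4))) = ½·(-18 + 4 − 28) = -21.
[SQR] = ½·((25/9)·(-4−(-7)) + 4·(-7−(-53/9)) + 7·(-53/9−(-4))) = ½·(25/3 − 40/9 − 119/9) = -14/3, so the P-coordinate is (-14/3)/(-21) = 2/9.
[PSR] = ½·((-6)·(-53/9−(-7)) + (25/9)·(-7−(-8)) + 7·(-8−(-53/9))) = ½·(-20/3 + 25/9 − 133/9) = -28/3, so the Q-coordinate is 4/9.
[PQS] = ½·((-6)·(-4−(-53/9)) + 4·(-53/9−(-8)) + (25/9)·(-8−(-4))) = ½·(-34/3 + 76/9 − 100/9) = -7, so the R-coordinate is 1/3.

(2/9, 4/9, 1/3)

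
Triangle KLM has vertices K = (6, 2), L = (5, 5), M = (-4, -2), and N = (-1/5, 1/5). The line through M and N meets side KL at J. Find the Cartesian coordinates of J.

(11/2, 7/2)

Barycentric coordinates of N with respect to KLM: (1/5, 1/5, 3/5).
On side KL the M-coordinate is zero; dropping N's M-weight 3/5 and renormalizing the remaining 1/5 : 1/5 gives weights 1/2, 1/2 on K, L.
J = (1/2)·(6, 2) + (1/2)·(5, 5) = (11/2, 7/2).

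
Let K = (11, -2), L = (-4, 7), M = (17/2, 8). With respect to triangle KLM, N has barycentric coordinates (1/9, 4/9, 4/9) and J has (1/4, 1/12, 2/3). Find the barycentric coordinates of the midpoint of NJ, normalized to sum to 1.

(13/72, 19/72, 5/9)

Since both coordinate triples sum to 1, the midpoint's barycentrics are the componentwise average.
(1/9+1/4)/2 = 13/72; similarly 19/72 and 5/9.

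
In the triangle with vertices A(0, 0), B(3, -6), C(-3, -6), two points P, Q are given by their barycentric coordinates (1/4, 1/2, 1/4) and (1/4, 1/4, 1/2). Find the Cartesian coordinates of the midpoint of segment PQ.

(0, -9/2)

Barycentric coordinates of the midpoint are the average: (1/4, 3/8, 3/8).
Converting: (1/4)·A + (3/8)·B + (3/8)·C = (0, -9/2).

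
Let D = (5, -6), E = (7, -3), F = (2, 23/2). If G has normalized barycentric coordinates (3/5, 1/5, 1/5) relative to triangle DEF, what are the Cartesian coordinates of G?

(24/5, -19/10)

G = (3/5)·D + (1/5)·E + (1/5)·F.
x-coordinate: (3/5)·5 + (1/5)·7 + (1/5)·2 = 24/5.
y-coordinate: (3/5)·(-6) + (1/5)·(-3) + (1/5)·(23/2) = -19/10.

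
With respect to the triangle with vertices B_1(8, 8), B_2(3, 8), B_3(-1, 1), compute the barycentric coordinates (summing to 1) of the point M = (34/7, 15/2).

Signed area of the reference triangle: [B_1B_2B_3] = ½·(8·(8−1) + 3·(1−8) + (-1)·(8−8)) = ½·(56 − 21 + 0) = 35/2.
[MB_2B_3] = ½·((34/7)·(8−1) + 3·(1−(15/2)) + (-1)·(15/2−8)) = ½·(34 − 39/2 + 1/2) = 15/2, so the B_1-coordinate is (15/2)/(35/2) = 3/7.
[B_1MB_3] = ½·(8·(15/2−1) + (34/7)·(1−8) + (-1)·(8−(15/2))) = ½·(52 − 34 − 1/2) = 35/4, so the B_2-coordinate is 1/2.
[B_1B_2M] = ½·(8·(8−(15/2)) + 3·(15/2−8) + (34/7)·(8−8)) = ½·(4 − 3/2 + 0) = 5/4, so the B_3-coordinate is 1/14.
Check: 3/7 + 1/2 + 1/14 = 1.

(3/7, 1/2, 1/14)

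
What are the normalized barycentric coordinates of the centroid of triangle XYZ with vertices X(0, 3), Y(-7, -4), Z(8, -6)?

(1/3, 1/3, 1/3)

The centroid is the average of the vertices, so each weight is 1/3.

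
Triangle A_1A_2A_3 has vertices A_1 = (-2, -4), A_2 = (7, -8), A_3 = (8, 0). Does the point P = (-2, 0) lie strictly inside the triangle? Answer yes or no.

Barycentric coordinates of P: (20/19, -10/19, 9/19).
The three coordinates are positive, negative, positive; a point is interior exactly when all three are positive.

no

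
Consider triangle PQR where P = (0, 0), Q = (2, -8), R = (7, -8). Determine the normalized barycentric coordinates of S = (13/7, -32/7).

Signed area of the reference triangle: [PQR] = ½·(0·(-8−(-8)) + 2·(-8−0) + 7·(0−(-8))) = ½·(0 − 16 + 56) = 20.
[SQR] = ½·((13/7)·(-8−(-8)) + 2·(-8−(-32/7)) + 7·(-32/7−(-8))) = ½·(0 − 48/7 + 24) = 60/7, so the P-coordinate is (60/7)/20 = 3/7.
[PSR] = ½·(0·(-32/7−(-8)) + (13/7)·(-8−0) + 7·(0−(-32/7))) = ½·(0 − 104/7 + 32) = 60/7, so the Q-coordinate is 3/7.
[PQS] = ½·(0·(-8−(-32/7)) + 2·(-32/7−0) + (13/7)·(0−(-8))) = ½·(0 − 64/7 + 104/7) = 20/7, so the R-coordinate is 1/7.
Check: 3/7 + 3/7 + 1/7 = 1.

(3/7, 3/7, 1/7)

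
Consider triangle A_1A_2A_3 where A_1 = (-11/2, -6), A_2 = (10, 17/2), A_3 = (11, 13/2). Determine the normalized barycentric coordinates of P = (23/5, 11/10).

Signed area of the reference triangle: [A_1A_2A_3] = ½·((-11/2)·(17/2−(13/2)) + 10·(13/2−(-6)) + 11·(-6−(17/2))) = ½·(-11 + 125 − 319/2) = -91/4.
[PA_2A_3] = ½·((23/5)·(17/2−(13/2)) + 10·(13/2−(11/10)) + 11·(11/10−(17/2))) = ½·(46/5 + 54 − 407/5) = -91/10, so the A_1-coordinate is (-91/10)/(-91/4) = 2/5.
[A_1PA_3] = ½·((-11/2)·(11/10−(13/2)) + (23/5)·(13/2−(-6)) + 11·(-6−(11/10))) = ½·(297/10 + 115/2 − 781/10) = 91/20, so the A_2-coordinate is -1/5.
[A_1A_2P] = ½·((-11/2)·(17/2−(11/10)) + 10·(11/10−(-6)) + (23/5)·(-6−(17/2))) = ½·(-407/10 + 71 − 667/10) = -91/5, so the A_3-coordinate is 4/5.

(2/5, -1/5, 4/5)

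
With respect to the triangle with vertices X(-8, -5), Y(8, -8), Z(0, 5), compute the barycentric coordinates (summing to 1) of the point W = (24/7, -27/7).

(1/7, 4/7, 2/7)

Signed area of the reference triangle: [XYZ] = ½·((-8)·(-8−5) + 8·(5−(-5)) + 0·(-5−(-8))) = ½·(104 + 80 + 0) = 92.
[WYZ] = ½·((24/7)·(-8−5) + 8·(5−(-27/7)) + 0·(-27/7−(-8))) = ½·(-312/7 + 496/7 + 0) = 92/7, so the X-coordinate is (92/7)/92 = 1/7.
[XWZ] = ½·((-8)·(-27/7−5) + (24/7)·(5−(-5)) + 0·(-5−(-27/7))) = ½·(496/7 + 240/7 + 0) = 368/7, so the Y-coordinate is 4/7.
[XYW] = ½·((-8)·(-8−(-27/7)) + 8·(-27/7−(-5)) + (24/7)·(-5−(-8))) = ½·(232/7 + 64/7 + 72/7) = 184/7, so the Z-coordinate is 2/7.
Check: 1/7 + 4/7 + 2/7 = 1.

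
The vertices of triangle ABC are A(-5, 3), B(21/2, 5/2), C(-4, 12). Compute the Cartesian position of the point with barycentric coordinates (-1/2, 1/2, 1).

(15/4, 47/4)

P = (-1/2)·A + (1/2)·B + 1·C.
x-coordinate: (-1/2)·(-5) + (1/2)·(21/2) + 1·(-4) = 15/4.
y-coordinate: (-1/2)·3 + (1/2)·(5/2) + 1·12 = 47/4.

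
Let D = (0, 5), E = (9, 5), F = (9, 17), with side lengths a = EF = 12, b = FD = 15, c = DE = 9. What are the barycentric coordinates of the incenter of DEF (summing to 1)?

The incenter has barycentric coordinates proportional to the opposite side lengths: (12 : 15 : 9).
Normalizing by 12+15+9 = 36 gives (1/3, 5/12, 1/4).

(1/3, 5/12, 1/4)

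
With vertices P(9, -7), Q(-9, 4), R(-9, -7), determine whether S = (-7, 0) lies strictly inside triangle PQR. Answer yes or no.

Barycentric coordinates of S: (1/9, 7/11, 25/99).
The three coordinates are positive, positive, positive; a point is interior exactly when all three are positive.

yes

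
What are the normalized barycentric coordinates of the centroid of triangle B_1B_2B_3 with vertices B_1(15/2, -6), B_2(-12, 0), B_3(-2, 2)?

(1/3, 1/3, 1/3)

The centroid is the average of the vertices, so each weight is 1/3.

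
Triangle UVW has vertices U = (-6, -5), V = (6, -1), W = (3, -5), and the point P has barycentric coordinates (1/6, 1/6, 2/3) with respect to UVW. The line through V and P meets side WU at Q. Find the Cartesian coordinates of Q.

Line VP meets WU where the V-coordinate vanishes; zeroing P's V-weight and renormalizing leaves W, U-weights 2/3 : 1/6 → (4/5, 1/5).
So Q = (4/5)·W + (1/5)·U = (6/5, -5).

(6/5, -5)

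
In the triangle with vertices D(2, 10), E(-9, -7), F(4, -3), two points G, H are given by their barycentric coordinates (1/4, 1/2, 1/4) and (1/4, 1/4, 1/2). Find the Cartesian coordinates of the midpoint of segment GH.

(-11/8, -5/4)

Barycentric coordinates of the midpoint are the average: (1/4, 3/8, 3/8).
Converting: (1/4)·D + (3/8)·E + (3/8)·F = (-11/8, -5/4).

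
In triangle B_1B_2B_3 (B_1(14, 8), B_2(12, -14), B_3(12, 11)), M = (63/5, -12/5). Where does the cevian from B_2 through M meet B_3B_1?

Barycentric coordinates of M with respect to B_1B_2B_3: (3/10, 1/2, 1/5).
On side B_3B_1 the B_2-coordinate is zero; dropping M's B_2-weight 1/2 and renormalizing the remaining 1/5 : 3/10 gives weights 2/5, 3/5 on B_3, B_1.
N = (2/5)·(12, 11) + (3/5)·(14, 8) = (66/5, 46/5).

(66/5, 46/5)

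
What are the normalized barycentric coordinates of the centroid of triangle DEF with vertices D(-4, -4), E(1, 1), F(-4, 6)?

(1/3, 1/3, 1/3)

The centroid is the average of the vertices, so each weight is 1/3.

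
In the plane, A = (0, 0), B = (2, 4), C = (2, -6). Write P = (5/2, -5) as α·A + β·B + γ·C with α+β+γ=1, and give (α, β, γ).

(-1/4, 1/4, 1)

Signed area of the reference triangle: [ABC] = ½·(0·(4−(-6)) + 2·(-6−0) + 2·(0−4)) = ½·(0 − 12 − 8) = -10.
[PBC] = ½·((5/2)·(4−(-6)) + 2·(-6−(-5)) + 2·(-5−4)) = ½·(25 − 2 − 18) = 5/2, so the A-coordinate is (5/2)/(-10) = -1/4.
[APC] = ½·(0·(-5−(-6)) + (5/2)·(-6−0) + 2·(0−(-5))) = ½·(0 − 15 + 10) = -5/2, so the B-coordinate is 1/4.
[ABP] = ½·(0·(4−(-5)) + 2·(-5−0) + (5/2)·(0−4)) = ½·(0 − 10 − 10) = -10, so the C-coordinate is 1.
Check: -1/4 + 1/4 + 1 = 1.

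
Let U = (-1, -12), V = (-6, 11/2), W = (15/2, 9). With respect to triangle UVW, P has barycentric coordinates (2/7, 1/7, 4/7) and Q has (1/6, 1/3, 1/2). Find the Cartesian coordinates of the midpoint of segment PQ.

(397/168, 41/12)

Barycentric coordinates of the midpoint are the average: (19/84, 5/21, 15/28).
Converting: (19/84)·U + (5/21)·V + (15/28)·W = (397/168, 41/12).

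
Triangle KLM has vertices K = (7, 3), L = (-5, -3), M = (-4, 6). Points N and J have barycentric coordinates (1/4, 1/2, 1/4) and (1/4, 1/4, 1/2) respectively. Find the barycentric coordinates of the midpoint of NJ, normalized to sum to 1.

Since both coordinate triples sum to 1, the midpoint's barycentrics are the componentwise average.
(1/4+1/4)/2 = 1/4; similarly 3/8 and 3/8.

(1/4, 3/8, 3/8)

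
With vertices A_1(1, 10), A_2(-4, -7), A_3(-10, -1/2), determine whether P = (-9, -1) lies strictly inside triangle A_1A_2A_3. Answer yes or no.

yes

Barycentric coordinates of P: (7/269, 32/269, 230/269).
The three coordinates are positive, positive, positive; a point is interior exactly when all three are positive.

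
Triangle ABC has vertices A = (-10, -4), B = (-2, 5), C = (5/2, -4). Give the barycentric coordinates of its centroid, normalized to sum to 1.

(1/3, 1/3, 1/3)

The centroid is the average of the vertices, so each weight is 1/3.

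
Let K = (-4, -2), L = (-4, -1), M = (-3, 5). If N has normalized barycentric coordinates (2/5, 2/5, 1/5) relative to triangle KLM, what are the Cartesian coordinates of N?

(-19/5, -1/5)

N = (2/5)·K + (2/5)·L + (1/5)·M.
x-coordinate: (2/5)·(-4) + (2/5)·(-4) + (1/5)·(-3) = -19/5.
y-coordinate: (2/5)·(-2) + (2/5)·(-1) + (1/5)·5 = -1/5.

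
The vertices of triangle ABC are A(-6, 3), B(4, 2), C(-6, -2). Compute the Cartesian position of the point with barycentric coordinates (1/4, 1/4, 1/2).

P = (1/4)·A + (1/4)·B + (1/2)·C.
x-coordinate: (1/4)·(-6) + (1/4)·4 + (1/2)·(-6) = -7/2.
y-coordinate: (1/4)·3 + (1/4)·2 + (1/2)·(-2) = 1/4.

(-7/2, 1/4)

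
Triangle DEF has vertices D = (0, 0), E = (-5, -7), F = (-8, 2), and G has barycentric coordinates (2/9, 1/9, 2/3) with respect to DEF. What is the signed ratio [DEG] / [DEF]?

2/3

The signed ratio [DEG]/[DEF] equals the barycentric coordinate of G at vertex F, which is 2/3.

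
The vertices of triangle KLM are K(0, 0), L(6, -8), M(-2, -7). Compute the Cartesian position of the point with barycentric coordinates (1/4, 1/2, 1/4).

(5/2, -23/4)

N = (1/4)·K + (1/2)·L + (1/4)·M.
x-coordinate: (1/4)·0 + (1/2)·6 + (1/4)·(-2) = 5/2.
y-coordinate: (1/4)·0 + (1/2)·(-8) + (1/4)·(-7) = -23/4.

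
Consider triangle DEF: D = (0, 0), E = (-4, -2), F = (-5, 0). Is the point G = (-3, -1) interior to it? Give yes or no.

yes

Barycentric coordinates of G: (3/10, 1/2, 1/5).
The three coordinates are positive, positive, positive; a point is interior exactly when all three are positive.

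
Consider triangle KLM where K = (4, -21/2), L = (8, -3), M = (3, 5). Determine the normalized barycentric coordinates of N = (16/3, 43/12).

Signed area of the reference triangle: [KLM] = ½·(4·(-3−5) + 8·(5−(-21/2)) + 3·(-21/2−(-3))) = ½·(-32 + 124 − 45/2) = 139/4.
[NLM] = ½·((16/3)·(-3−5) + 8·(5−(43/12)) + 3·(43/12−(-3))) = ½·(-128/3 + 34/3 + 79/4) = -139/24, so the K-coordinate is (-139/24)/(139/4) = -1/6.
[KNM] = ½·(4·(43/12−5) + (16/3)·(5−(-21/2)) + 3·(-21/2−(43/12))) = ½·(-17/3 + 248/3 − 169/4) = 139/8, so the L-coordinate is 1/2.
[KLN] = ½·(4·(-3−(43/12)) + 8·(43/12−(-21/2)) + (16/3)·(-21/2−(-3))) = ½·(-79/3 + 338/3 − 40) = 139/6, so the M-coordinate is 2/3.
Check: -1/6 + 1/2 + 2/3 = 1.

(-1/6, 1/2, 2/3)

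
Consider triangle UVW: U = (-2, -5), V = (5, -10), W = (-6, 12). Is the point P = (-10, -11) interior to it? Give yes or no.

no

Barycentric coordinates of P: (31/9, -160/99, -82/99).
The three coordinates are positive, negative, negative; a point is interior exactly when all three are positive.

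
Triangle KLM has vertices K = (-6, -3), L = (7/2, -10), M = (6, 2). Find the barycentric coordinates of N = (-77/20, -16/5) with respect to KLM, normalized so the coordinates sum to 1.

(4/5, 1/10, 1/10)

Signed area of the reference triangle: [KLM] = ½·((-6)·(-10−2) + (7/2)·(2−(-3)) + 6·(-3−(-10))) = ½·(72 + 35/2 + 42) = 263/4.
[NLM] = ½·((-77/20)·(-10−2) + (7/2)·(2−(-16/5)) + 6·(-16/5−(-10))) = ½·(231/5 + 91/5 + 204/5) = 263/5, so the K-coordinate is (263/5)/(263/4) = 4/5.
[KNM] = ½·((-6)·(-16/5−2) + (-77/20)·(2−(-3)) + 6·(-3−(-16/5))) = ½·(156/5 − 77/4 + 6/5) = 263/40, so the L-coordinate is 1/10.
[KLN] = ½·((-6)·(-10−(-16/5)) + (7/2)·(-16/5−(-3)) + (-77/20)·(-3−(-10))) = ½·(204/5 − 7/10 − 539/20) = 263/40, so the M-coordinate is 1/10.
Check: 4/5 + 1/10 + 1/10 = 1.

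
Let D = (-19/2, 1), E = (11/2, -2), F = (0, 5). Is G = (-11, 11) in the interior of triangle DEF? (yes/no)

no

Barycentric coordinates of G: (88/177, -202/177, 97/59).
The three coordinates are positive, negative, positive; a point is interior exactly when all three are positive.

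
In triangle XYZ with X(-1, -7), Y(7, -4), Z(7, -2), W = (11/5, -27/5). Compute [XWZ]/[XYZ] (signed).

[XYZ] = ½·((-1)·(-4−(-2)) + 7·(-2−(-7)) + 7·(-7−(-4))) = ½·(2 + 35 − 21) = 8.
[XWZ] = ½·((-1)·(-27/5−(-2)) + (11/5)·(-2−(-7)) + 7·(-7−(-27/5))) = ½·(17/5 + 11 − 56/5) = 8/5, so the ratio is (8/5)/8 = 1/5.

1/5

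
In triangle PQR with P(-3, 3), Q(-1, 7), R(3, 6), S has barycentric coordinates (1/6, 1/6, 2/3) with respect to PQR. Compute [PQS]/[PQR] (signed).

2/3

The signed ratio [PQS]/[PQR] equals the barycentric coordinate of S at vertex R, which is 2/3.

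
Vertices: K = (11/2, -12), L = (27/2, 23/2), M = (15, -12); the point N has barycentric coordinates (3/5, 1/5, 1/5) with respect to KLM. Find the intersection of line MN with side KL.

(15/2, -49/8)

Line MN meets KL where the M-coordinate vanishes; zeroing N's M-weight and renormalizing leaves K, L-weights 3/5 : 1/5 → (3/4, 1/4).
So J = (3/4)·K + (1/4)·L = (15/2, -49/8).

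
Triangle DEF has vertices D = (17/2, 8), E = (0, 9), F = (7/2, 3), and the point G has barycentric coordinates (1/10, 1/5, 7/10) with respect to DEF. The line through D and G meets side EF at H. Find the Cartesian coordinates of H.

(49/18, 13/3)

Line DG meets EF where the D-coordinate vanishes; zeroing G's D-weight and renormalizing leaves E, F-weights 1/5 : 7/10 → (2/9, 7/9).
So H = (2/9)·E + (7/9)·F = (49/18, 13/3).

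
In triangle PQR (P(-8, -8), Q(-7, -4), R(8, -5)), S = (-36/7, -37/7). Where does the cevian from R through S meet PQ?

Barycentric coordinates of S with respect to PQR: (2/7, 4/7, 1/7).
On side PQ the R-coordinate is zero; dropping S's R-weight 1/7 and renormalizing the remaining 2/7 : 4/7 gives weights 1/3, 2/3 on P, Q.
T = (1/3)·(-8, -8) + (2/3)·(-7, -4) = (-22/3, -16/3).

(-22/3, -16/3)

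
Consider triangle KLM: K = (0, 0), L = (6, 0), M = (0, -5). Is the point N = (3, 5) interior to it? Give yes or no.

no

Barycentric coordinates of N: (3/2, 1/2, -1).
The three coordinates are positive, positive, negative; a point is interior exactly when all three are positive.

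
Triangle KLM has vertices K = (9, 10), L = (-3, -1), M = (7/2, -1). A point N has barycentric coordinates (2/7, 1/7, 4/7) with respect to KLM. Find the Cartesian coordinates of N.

N = (2/7)·K + (1/7)·L + (4/7)·M.
x-coordinate: (2/7)·9 + (1/7)·(-3) + (4/7)·(7/2) = 29/7.
y-coordinate: (2/7)·10 + (1/7)·(-1) + (4/7)·(-1) = 15/7.

(29/7, 15/7)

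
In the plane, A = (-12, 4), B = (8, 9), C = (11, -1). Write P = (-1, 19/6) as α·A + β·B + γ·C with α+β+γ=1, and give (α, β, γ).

(1/2, 1/6, 1/3)

Signed area of the reference triangle: [ABC] = ½·((-12)·(9−(-1)) + 8·(-1−4) + 11·(4−9)) = ½·(-120 − 40 − 55) = -215/2.
[PBC] = ½·((-1)·(9−(-1)) + 8·(-1−(19/6)) + 11·(19/6−9)) = ½·(-10 − 100/3 − 385/6) = -215/4, so the A-coordinate is (-215/4)/(-215/2) = 1/2.
[APC] = ½·((-12)·(19/6−(-1)) + (-1)·(-1−4) + 11·(4−(19/6))) = ½·(-50 + 5 + 55/6) = -215/12, so the B-coordinate is 1/6.
[ABP] = ½·((-12)·(9−(19/6)) + 8·(19/6−4) + (-1)·(4−9)) = ½·(-70 − 20/3 + 5) = -215/6, so the C-coordinate is 1/3.
Check: 1/2 + 1/6 + 1/3 = 1.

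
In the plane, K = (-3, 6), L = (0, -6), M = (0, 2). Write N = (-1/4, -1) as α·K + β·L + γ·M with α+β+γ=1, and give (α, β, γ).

(1/12, 5/12, 1/2)

Signed area of the reference triangle: [KLM] = ½·((-3)·(-6−2) + 0·(2−6) + 0·(6−(-6))) = ½·(24 + 0 + 0) = 12.
[NLM] = ½·((-1/4)·(-6−2) + 0·(2−(-1)) + 0·(-1−(-6))) = ½·(2 + 0 + 0) = 1, so the K-coordinate is 1/12 = 1/12.
[KNM] = ½·((-3)·(-1−2) + (-1/4)·(2−6) + 0·(6−(-1))) = ½·(9 + 1 + 0) = 5, so the L-coordinate is 5/12.
[KLN] = ½·((-3)·(-6−(-1)) + 0·(-1−6) + (-1/4)·(6−(-6))) = ½·(15 + 0 − 3) = 6, so the M-coordinate is 1/2.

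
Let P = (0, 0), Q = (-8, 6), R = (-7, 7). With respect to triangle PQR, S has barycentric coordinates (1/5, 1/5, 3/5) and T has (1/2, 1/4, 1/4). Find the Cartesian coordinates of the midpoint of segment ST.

(-191/40, 173/40)

Barycentric coordinates of the midpoint are the average: (7/20, 9/40, 17/40).
Converting: (7/20)·P + (9/40)·Q + (17/40)·R = (-191/40, 173/40).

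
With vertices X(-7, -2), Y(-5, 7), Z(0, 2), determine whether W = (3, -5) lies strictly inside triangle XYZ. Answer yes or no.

Barycentric coordinates of W: (4/11, -61/55, 96/55).
The three coordinates are positive, negative, positive; a point is interior exactly when all three are positive.

no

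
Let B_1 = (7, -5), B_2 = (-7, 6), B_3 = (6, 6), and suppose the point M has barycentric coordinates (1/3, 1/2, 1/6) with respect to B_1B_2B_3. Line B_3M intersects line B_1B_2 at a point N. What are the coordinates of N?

(-7/5, 8/5)

Line B_3M meets B_1B_2 where the B_3-coordinate vanishes; zeroing M's B_3-weight and renormalizing leaves B_1, B_2-weights 1/3 : 1/2 → (2/5, 3/5).
So N = (2/5)·B_1 + (3/5)·B_2 = (-7/5, 8/5).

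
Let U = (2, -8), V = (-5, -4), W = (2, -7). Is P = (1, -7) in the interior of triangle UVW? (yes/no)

yes

Barycentric coordinates of P: (3/7, 1/7, 3/7).
The three coordinates are positive, positive, positive; a point is interior exactly when all three are positive.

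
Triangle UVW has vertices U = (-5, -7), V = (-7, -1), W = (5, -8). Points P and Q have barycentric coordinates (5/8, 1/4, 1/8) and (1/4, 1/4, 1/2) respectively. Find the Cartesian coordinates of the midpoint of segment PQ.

(-19/8, -93/16)

Barycentric coordinates of the midpoint are the average: (7/16, 1/4, 5/16).
Converting: (7/16)·U + (1/4)·V + (5/16)·W = (-19/8, -93/16).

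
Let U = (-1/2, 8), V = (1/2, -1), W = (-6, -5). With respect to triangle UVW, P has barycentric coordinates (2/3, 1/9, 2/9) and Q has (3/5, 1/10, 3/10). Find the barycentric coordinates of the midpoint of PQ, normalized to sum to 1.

(19/30, 19/180, 47/180)

Since both coordinate triples sum to 1, the midpoint's barycentrics are the componentwise average.
(2/3+3/5)/2 = 19/30; similarly 19/180 and 47/180.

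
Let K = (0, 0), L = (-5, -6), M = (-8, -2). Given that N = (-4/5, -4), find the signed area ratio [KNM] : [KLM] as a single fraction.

[KLM] = ½·(0·(-6−(-2)) + (-5)·(-2−0) + (-8)·(0−(-6))) = ½·(0 + 10 − 48) = -19.
[KNM] = ½·(0·(-4−(-2)) + (-4/5)·(-2−0) + (-8)·(0−(-4))) = ½·(0 + 8/5 − 32) = -76/5, so the ratio is (-76/5)/(-19) = 4/5.

4/5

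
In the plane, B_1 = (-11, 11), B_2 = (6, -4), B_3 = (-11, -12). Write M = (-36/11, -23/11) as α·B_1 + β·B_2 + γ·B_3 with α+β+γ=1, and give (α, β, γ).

(3/11, 5/11, 3/11)

Signed area of the reference triangle: [B_1B_2B_3] = ½·((-11)·(-4−(-12)) + 6·(-12−11) + (-11)·(11−(-4))) = ½·(-88 − 138 − 165) = -391/2.
[MB_2B_3] = ½·((-36/11)·(-4−(-12)) + 6·(-12−(-23/11)) + (-11)·(-23/11−(-4))) = ½·(-288/11 − 654/11 − 21) = -1173/22, so the B_1-coordinate is (-1173/22)/(-391/2) = 3/11.
[B_1MB_3] = ½·((-11)·(-23/11−(-12)) + (-36/11)·(-12−11) + (-11)·(11−(-23/11))) = ½·(-109 + 828/11 − 144) = -1955/22, so the B_2-coordinate is 5/11.
[B_1B_2M] = ½·((-11)·(-4−(-23/11)) + 6·(-23/11−11) + (-36/11)·(11−(-4))) = ½·(21 − 864/11 − 540/11) = -1173/22, so the B_3-coordinate is 3/11.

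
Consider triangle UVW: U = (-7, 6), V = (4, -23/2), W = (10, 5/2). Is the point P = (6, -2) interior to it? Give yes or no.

yes

Barycentric coordinates of P: (29/259, 181/518, 279/518).
The three coordinates are positive, positive, positive; a point is interior exactly when all three are positive.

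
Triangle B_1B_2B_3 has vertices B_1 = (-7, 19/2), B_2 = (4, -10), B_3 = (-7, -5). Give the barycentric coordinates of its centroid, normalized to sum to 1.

(1/3, 1/3, 1/3)

The centroid is the average of the vertices, so each weight is 1/3.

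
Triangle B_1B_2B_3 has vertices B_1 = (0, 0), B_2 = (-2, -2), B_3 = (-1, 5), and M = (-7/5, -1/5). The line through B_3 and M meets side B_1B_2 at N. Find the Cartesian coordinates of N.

(-3/2, -3/2)

Barycentric coordinates of M with respect to B_1B_2B_3: (1/5, 3/5, 1/5).
On side B_1B_2 the B_3-coordinate is zero; dropping M's B_3-weight 1/5 and renormalizing the remaining 1/5 : 3/5 gives weights 1/4, 3/4 on B_1, B_2.
N = (1/4)·(0, 0) + (3/4)·(-2, -2) = (-3/2, -3/2).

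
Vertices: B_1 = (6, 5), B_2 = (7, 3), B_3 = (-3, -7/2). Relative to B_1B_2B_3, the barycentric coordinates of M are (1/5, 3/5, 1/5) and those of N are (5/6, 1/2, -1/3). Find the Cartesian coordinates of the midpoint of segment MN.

Barycentric coordinates of the midpoint are the average: (31/60, 11/20, -1/15).
Converting: (31/60)·B_1 + (11/20)·B_2 + (-1/15)·B_3 = (143/20, 67/15).

(143/20, 67/15)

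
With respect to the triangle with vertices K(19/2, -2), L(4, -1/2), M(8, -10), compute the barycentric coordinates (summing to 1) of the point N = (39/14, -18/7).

(-3/7, 8/7, 2/7)

Signed area of the reference triangle: [KLM] = ½·((19/2)·(-1/2−(-10)) + 4·(-10−(-2)) + 8·(-2−(-1/2))) = ½·(361/4 − 32 − 12) = 185/8.
[NLM] = ½·((39/14)·(-1/2−(-10)) + 4·(-10−(-18/7)) + 8·(-18/7−(-1/2))) = ½·(741/28 − 208/7 − 116/7) = -555/56, so the K-coordinate is (-555/56)/(185/8) = -3/7.
[KNM] = ½·((19/2)·(-18/7−(-10)) + (39/14)·(-10−(-2)) + 8·(-2−(-18/7))) = ½·(494/7 − 156/7 + 32/7) = 185/7, so the L-coordinate is 8/7.
[KLN] = ½·((19/2)·(-1/2−(-18/7)) + 4·(-18/7−(-2)) + (39/14)·(-2−(-1/2))) = ½·(551/28 − 16/7 − 117/28) = 185/28, so the M-coordinate is 2/7.
Check: -3/7 + 8/7 + 2/7 = 1.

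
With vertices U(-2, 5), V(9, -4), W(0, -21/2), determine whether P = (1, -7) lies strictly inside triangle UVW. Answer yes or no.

yes

Barycentric coordinates of P: (10/61, 9/61, 42/61).
The three coordinates are positive, positive, positive; a point is interior exactly when all three are positive.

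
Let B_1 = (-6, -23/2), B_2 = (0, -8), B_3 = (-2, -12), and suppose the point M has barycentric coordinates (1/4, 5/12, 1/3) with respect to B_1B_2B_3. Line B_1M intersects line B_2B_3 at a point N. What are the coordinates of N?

Line B_1M meets B_2B_3 where the B_1-coordinate vanishes; zeroing M's B_1-weight and renormalizing leaves B_2, B_3-weights 5/12 : 1/3 → (5/9, 4/9).
So N = (5/9)·B_2 + (4/9)·B_3 = (-8/9, -88/9).

(-8/9, -88/9)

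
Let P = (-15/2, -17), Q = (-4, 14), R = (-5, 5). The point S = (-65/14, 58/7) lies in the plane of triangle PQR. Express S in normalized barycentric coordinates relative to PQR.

Signed area of the reference triangle: [PQR] = ½·((-15/2)·(14−5) + (-4)·(5−(-17)) + (-5)·(-17−14)) = ½·(-135/2 − 88 + 155) = -1/4.
[SQR] = ½·((-65/14)·(14−5) + (-4)·(5−(58/7)) + (-5)·(58/7−14)) = ½·(-585/14 + 92/7 + 200/7) = -1/28, so the P-coordinate is (-1/28)/(-1/4) = 1/7.
[PSR] = ½·((-15/2)·(58/7−5) + (-65/14)·(5−(-17)) + (-5)·(-17−(58/7))) = ½·(-345/14 − 715/7 + 885/7) = -5/28, so the Q-coordinate is 5/7.
[PQS] = ½·((-15/2)·(14−(58/7)) + (-4)·(58/7−(-17)) + (-65/14)·(-17−14)) = ½·(-300/7 − 708/7 + 2015/14) = -1/28, so the R-coordinate is 1/7.
Check: 1/7 + 5/7 + 1/7 = 1.

(1/7, 5/7, 1/7)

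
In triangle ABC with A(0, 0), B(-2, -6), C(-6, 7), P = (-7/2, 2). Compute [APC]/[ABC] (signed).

[ABC] = ½·(0·(-6−7) + (-2)·(7−0) + (-6)·(0−(-6))) = ½·(0 − 14 − 36) = -25.
[APC] = ½·(0·(2−7) + (-7/2)·(7−0) + (-6)·(0−2)) = ½·(0 − 49/2 + 12) = -25/4, so the ratio is (-25/4)/(-25) = 1/4.

1/4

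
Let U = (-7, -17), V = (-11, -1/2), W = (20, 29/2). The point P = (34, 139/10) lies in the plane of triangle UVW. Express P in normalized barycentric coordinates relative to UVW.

(2/5, -4/5, 7/5)

Signed area of the reference triangle: [UVW] = ½·((-7)·(-1/2−(29/2)) + (-11)·(29/2−(-17)) + 20·(-17−(-1/2))) = ½·(105 − 693/2 − 330) = -1143/4.
[PVW] = ½·(34·(-1/2−(29/2)) + (-11)·(29/2−(139/10)) + 20·(139/10−(-1/2))) = ½·(-510 − 33/5 + 288) = -1143/10, so the U-coordinate is (-1143/10)/(-1143/4) = 2/5.
[UPW] = ½·((-7)·(139/10−(29/2)) + 34·(29/2−(-17)) + 20·(-17−(139/10))) = ½·(21/5 + 1071 − 618) = 1143/5, so the V-coordinate is -4/5.
[UVP] = ½·((-7)·(-1/2−(139/10)) + (-11)·(139/10−(-17)) + 34·(-17−(-1/2))) = ½·(504/5 − 3399/10 − 561) = -8001/20, so the W-coordinate is 7/5.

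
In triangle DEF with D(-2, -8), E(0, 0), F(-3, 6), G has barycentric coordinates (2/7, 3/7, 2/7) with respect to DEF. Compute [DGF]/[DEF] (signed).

3/7

The signed ratio [DGF]/[DEF] equals the barycentric coordinate of G at vertex E, which is 3/7.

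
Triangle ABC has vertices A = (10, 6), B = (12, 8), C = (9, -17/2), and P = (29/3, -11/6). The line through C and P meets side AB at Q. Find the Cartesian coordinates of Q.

(21/2, 13/2)

Barycentric coordinates of P with respect to ABC: (1/3, 1/9, 5/9).
On side AB the C-coordinate is zero; dropping P's C-weight 5/9 and renormalizing the remaining 1/3 : 1/9 gives weights 3/4, 1/4 on A, B.
Q = (3/4)·(10, 6) + (1/4)·(12, 8) = (21/2, 13/2).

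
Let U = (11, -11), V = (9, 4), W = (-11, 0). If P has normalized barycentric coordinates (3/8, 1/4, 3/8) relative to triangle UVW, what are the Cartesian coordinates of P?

(9/4, -25/8)

P = (3/8)·U + (1/4)·V + (3/8)·W.
x-coordinate: (3/8)·11 + (1/4)·9 + (3/8)·(-11) = 9/4.
y-coordinate: (3/8)·(-11) + (1/4)·4 + (3/8)·0 = -25/8.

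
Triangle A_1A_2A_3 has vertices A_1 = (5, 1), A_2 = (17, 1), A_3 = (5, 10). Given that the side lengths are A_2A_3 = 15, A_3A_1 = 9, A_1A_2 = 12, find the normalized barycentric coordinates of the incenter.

The incenter has barycentric coordinates proportional to the opposite side lengths: (15 : 9 : 12).
Normalizing by 15+9+12 = 36 gives (5/12, 1/4, 1/3).

(5/12, 1/4, 1/3)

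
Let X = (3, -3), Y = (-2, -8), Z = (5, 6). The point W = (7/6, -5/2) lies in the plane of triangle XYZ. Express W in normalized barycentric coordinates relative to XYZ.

Signed area of the reference triangle: [XYZ] = ½·(3·(-8−6) + (-2)·(6−(-3)) + 5·(-3−(-8))) = ½·(-42 − 18 + 25) = -35/2.
[WYZ] = ½·((7/6)·(-8−6) + (-2)·(6−(-5/2)) + 5·(-5/2−(-8))) = ½·(-49/3 − 17 + 55/2) = -35/12, so the X-coordinate is (-35/12)/(-35/2) = 1/6.
[XWZ] = ½·(3·(-5/2−6) + (7/6)·(6−(-3)) + 5·(-3−(-5/2))) = ½·(-51/2 + 21/2 − 5/2) = -35/4, so the Y-coordinate is 1/2.
[XYW] = ½·(3·(-8−(-5/2)) + (-2)·(-5/2−(-3)) + (7/6)·(-3−(-8))) = ½·(-33/2 − 1 + 35/6) = -35/6, so the Z-coordinate is 1/3.

(1/6, 1/2, 1/3)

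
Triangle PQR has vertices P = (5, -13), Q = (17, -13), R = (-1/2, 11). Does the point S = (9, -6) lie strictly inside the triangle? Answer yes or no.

yes

Barycentric coordinates of S: (139/576, 269/576, 7/24).
The three coordinates are positive, positive, positive; a point is interior exactly when all three are positive.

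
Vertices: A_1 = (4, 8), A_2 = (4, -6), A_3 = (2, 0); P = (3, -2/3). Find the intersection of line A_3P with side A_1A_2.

Barycentric coordinates of P with respect to A_1A_2A_3: (1/6, 1/3, 1/2).
On side A_1A_2 the A_3-coordinate is zero; dropping P's A_3-weight 1/2 and renormalizing the remaining 1/6 : 1/3 gives weights 1/3, 2/3 on A_1, A_2.
Q = (1/3)·(4, 8) + (2/3)·(4, -6) = (4, -4/3).

(4, -4/3)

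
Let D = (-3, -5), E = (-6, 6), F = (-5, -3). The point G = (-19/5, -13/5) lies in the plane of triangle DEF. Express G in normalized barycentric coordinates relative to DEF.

Signed area of the reference triangle: [DEF] = ½·((-3)·(6−(-3)) + (-6)·(-3−(-5)) + (-5)·(-5−6)) = ½·(-27 − 12 + 55) = 8.
[GEF] = ½·((-19/5)·(6−(-3)) + (-6)·(-3−(-13/5)) + (-5)·(-13/5−6)) = ½·(-171/5 + 12/5 + 43) = 28/5, so the D-coordinate is (28/5)/8 = 7/10.
[DGF] = ½·((-3)·(-13/5−(-3)) + (-19/5)·(-3−(-5)) + (-5)·(-5−(-13/5))) = ½·(-6/5 − 38/5 + 12) = 8/5, so the E-coordinate is 1/5.
[DEG] = ½·((-3)·(6−(-13/5)) + (-6)·(-13/5−(-5)) + (-19/5)·(-5−6)) = ½·(-129/5 − 72/5 + 209/5) = 4/5, so the F-coordinate is 1/10.

(7/10, 1/5, 1/10)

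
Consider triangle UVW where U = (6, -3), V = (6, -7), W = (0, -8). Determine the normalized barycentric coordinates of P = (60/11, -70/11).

(2/11, 8/11, 1/11)

Signed area of the reference triangle: [UVW] = ½·(6·(-7−(-8)) + 6·(-8−(-3)) + 0·(-3−(-7))) = ½·(6 − 30 + 0) = -12.
[PVW] = ½·((60/11)·(-7−(-8)) + 6·(-8−(-70/11)) + 0·(-70/11−(-7))) = ½·(60/11 − 108/11 + 0) = -24/11, so the U-coordinate is (-24/11)/(-12) = 2/11.
[UPW] = ½·(6·(-70/11−(-8)) + (60/11)·(-8−(-3)) + 0·(-3−(-70/11))) = ½·(108/11 − 300/11 + 0) = -96/11, so the V-coordinate is 8/11.
[UVP] = ½·(6·(-7−(-70/11)) + 6·(-70/11−(-3)) + (60/11)·(-3−(-7))) = ½·(-42/11 − 222/11 + 240/11) = -12/11, so the W-coordinate is 1/11.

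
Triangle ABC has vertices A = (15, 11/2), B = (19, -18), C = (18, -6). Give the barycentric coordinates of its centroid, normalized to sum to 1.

The centroid is the average of the vertices, so each weight is 1/3.

(1/3, 1/3, 1/3)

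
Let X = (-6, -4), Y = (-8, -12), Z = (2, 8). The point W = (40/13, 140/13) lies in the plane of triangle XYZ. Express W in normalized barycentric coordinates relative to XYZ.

Signed area of the reference triangle: [XYZ] = ½·((-6)·(-12−8) + (-8)·(8−(-4)) + 2·(-4−(-12))) = ½·(120 − 96 + 16) = 20.
[WYZ] = ½·((40/13)·(-12−8) + (-8)·(8−(140/13)) + 2·(140/13−(-12))) = ½·(-800/13 + 288/13 + 592/13) = 40/13, so the X-coordinate is (40/13)/20 = 2/13.
[XWZ] = ½·((-6)·(140/13−8) + (40/13)·(8−(-4)) + 2·(-4−(140/13))) = ½·(-216/13 + 480/13 − 384/13) = -60/13, so the Y-coordinate is -3/13.
[XYW] = ½·((-6)·(-12−(140/13)) + (-8)·(140/13−(-4)) + (40/13)·(-4−(-12))) = ½·(1776/13 − 1536/13 + 320/13) = 280/13, so the Z-coordinate is 14/13.
Check: 2/13 − 3/13 + 14/13 = 1.

(2/13, -3/13, 14/13)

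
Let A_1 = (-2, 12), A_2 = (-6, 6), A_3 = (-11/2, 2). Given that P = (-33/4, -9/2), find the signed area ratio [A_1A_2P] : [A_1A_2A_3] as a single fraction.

[A_1A_2A_3] = ½·((-2)·(6−2) + (-6)·(2−12) + (-11/2)·(12−6)) = ½·(-8 + 60 − 33) = 19/2.
[A_1A_2P] = ½·((-2)·(6−(-9/2)) + (-6)·(-9/2−12) + (-33/4)·(12−6)) = ½·(-21 + 99 − 99/2) = 57/4, so the ratio is (57/4)/(19/2) = 3/2.

3/2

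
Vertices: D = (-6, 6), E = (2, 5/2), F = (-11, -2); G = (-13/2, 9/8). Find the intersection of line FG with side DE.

Barycentric coordinates of G with respect to DEF: (1/4, 1/4, 1/2).
On side DE the F-coordinate is zero; dropping G's F-weight 1/2 and renormalizing the remaining 1/4 : 1/4 gives weights 1/2, 1/2 on D, E.
H = (1/2)·(-6, 6) + (1/2)·(2, 5/2) = (-2, 17/4).

(-2, 17/4)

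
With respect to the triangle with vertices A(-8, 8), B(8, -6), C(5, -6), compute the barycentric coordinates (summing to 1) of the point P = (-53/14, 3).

(9/14, -1/7, 1/2)

Signed area of the reference triangle: [ABC] = ½·((-8)·(-6−(-6)) + 8·(-6−8) + 5·(8−(-6))) = ½·(0 − 112 + 70) = -21.
[PBC] = ½·((-53/14)·(-6−(-6)) + 8·(-6−3) + 5·(3−(-6))) = ½·(0 − 72 + 45) = -27/2, so the A-coordinate is (-27/2)/(-21) = 9/14.
[APC] = ½·((-8)·(3−(-6)) + (-53/14)·(-6−8) + 5·(8−3)) = ½·(-72 + 53 + 25) = 3, so the B-coordinate is -1/7.
[ABP] = ½·((-8)·(-6−3) + 8·(3−8) + (-53/14)·(8−(-6))) = ½·(72 − 40 − 53) = -21/2, so the C-coordinate is 1/2.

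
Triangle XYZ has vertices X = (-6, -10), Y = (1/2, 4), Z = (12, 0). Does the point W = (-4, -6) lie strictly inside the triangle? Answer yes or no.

yes

Barycentric coordinates of W: (133/187, 52/187, 2/187).
The three coordinates are positive, positive, positive; a point is interior exactly when all three are positive.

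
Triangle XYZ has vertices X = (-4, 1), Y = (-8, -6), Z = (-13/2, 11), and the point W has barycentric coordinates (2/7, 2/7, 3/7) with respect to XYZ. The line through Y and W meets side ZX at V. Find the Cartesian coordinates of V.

Line YW meets ZX where the Y-coordinate vanishes; zeroing W's Y-weight and renormalizing leaves Z, X-weights 3/7 : 2/7 → (3/5, 2/5).
So V = (3/5)·Z + (2/5)·X = (-11/2, 7).

(-11/2, 7)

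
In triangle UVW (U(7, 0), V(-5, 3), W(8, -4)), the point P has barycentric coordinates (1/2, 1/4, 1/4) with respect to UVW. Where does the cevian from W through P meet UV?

(3, 1)

Line WP meets UV where the W-coordinate vanishes; zeroing P's W-weight and renormalizing leaves U, V-weights 1/2 : 1/4 → (2/3, 1/3).
So Q = (2/3)·U + (1/3)·V = (3, 1).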